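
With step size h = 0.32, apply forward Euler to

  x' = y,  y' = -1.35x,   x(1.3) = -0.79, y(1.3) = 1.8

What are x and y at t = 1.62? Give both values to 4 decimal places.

-0.2140, 2.1413

Euler on (x,y): x_{n+1} = x_n + h·x', y_{n+1} = y_n + h·y'.
1.300000: (-0.790000, 1.800000); f=(1.800000, 1.066500) → (-0.214000, 2.141280)
(x(1.62), y(1.62)) ≈ (-0.2140, 2.1413)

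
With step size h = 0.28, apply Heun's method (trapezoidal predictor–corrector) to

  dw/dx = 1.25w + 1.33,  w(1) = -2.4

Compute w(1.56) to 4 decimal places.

-3.7248

Heun: k1 = f(x_n, w_n); k2 = f(x_n + h, w_n + h·k1); w_{n+1} = w_n + (h/2)·(k1 + k2).
x=1.000000, w=-2.400000:
  k1 = f(1.000000, -2.400000) = -1.670000
  k2 = f(1.280000, -2.867600) = -2.254500
  w ← -2.400000 + (0.28/2)·(-1.670000 + (-2.254500)) = -2.949430
x=1.280000, w=-2.949430:
  k1 = f(1.280000, -2.949430) = -2.356787
  k2 = f(1.560000, -3.609330) = -3.181663
  w ← -2.949430 + (0.28/2)·(-2.356787 + (-3.181663)) = -3.724813
w(1.56) ≈ -3.7248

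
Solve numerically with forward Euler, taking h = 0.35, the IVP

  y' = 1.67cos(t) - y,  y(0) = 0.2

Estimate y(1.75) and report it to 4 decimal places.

Euler: y_{n+1} = y_n + h·f(t_n, y_n).
t=0.000000, y=0.200000: f=1.470000 → y ← 0.200000 + 0.35·1.470000 = 0.714500
t=0.350000, y=0.714500: f=0.854252 → y ← 0.714500 + 0.35·0.854252 = 1.013488
t=0.700000, y=1.013488: f=0.263798 → y ← 1.013488 + 0.35·0.263798 = 1.105818
t=1.050000, y=1.105818: f=-0.274874 → y ← 1.105818 + 0.35·(-0.274874) = 1.009612
t=1.400000, y=1.009612: f=-0.725767 → y ← 1.009612 + 0.35·(-0.725767) = 0.755593
y(1.75) ≈ 0.7556

0.7556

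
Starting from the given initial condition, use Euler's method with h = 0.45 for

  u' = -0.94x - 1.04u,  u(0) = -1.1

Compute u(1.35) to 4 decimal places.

-0.6476

Euler: u_{n+1} = u_n + h·f(x_n, u_n).
x=0.000000, u=-1.100000: f=1.144000 → u ← -1.100000 + 0.45·1.144000 = -0.585200
x=0.450000, u=-0.585200: f=0.185608 → u ← -0.585200 + 0.45·0.185608 = -0.501676
x=0.900000, u=-0.501676: f=-0.324257 → u ← -0.501676 + 0.45·(-0.324257) = -0.647592
u(1.35) ≈ -0.6476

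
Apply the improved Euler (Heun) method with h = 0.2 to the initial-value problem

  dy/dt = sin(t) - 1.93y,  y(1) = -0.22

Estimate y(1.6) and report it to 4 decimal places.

Heun: k1 = f(t_n, y_n); k2 = f(t_n + h, y_n + h·k1); y_{n+1} = y_n + (h/2)·(k1 + k2).
t=1.000000, y=-0.220000:
  k1 = f(1.000000, -0.220000) = 1.266071
  k2 = f(1.200000, 0.033214) = 0.867936
  y ← -0.220000 + (0.2/2)·(1.266071 + 0.867936) = -0.006599
t=1.200000, y=-0.006599:
  k1 = f(1.200000, -0.006599) = 0.944776
  k2 = f(1.400000, 0.182356) = 0.633503
  y ← -0.006599 + (0.2/2)·(0.944776 + 0.633503) = 0.151229
t=1.400000, y=0.151229:
  k1 = f(1.400000, 0.151229) = 0.693579
  k2 = f(1.600000, 0.289944) = 0.439981
  y ← 0.151229 + (0.2/2)·(0.693579 + 0.439981) = 0.264585
y(1.6) ≈ 0.2646

0.2646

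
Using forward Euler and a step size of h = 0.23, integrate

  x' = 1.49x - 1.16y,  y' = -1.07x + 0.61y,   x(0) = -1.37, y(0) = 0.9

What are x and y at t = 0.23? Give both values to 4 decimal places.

-2.0796, 1.3634

Euler on (x,y): x_{n+1} = x_n + h·x', y_{n+1} = y_n + h·y'.
0.000000: (-1.370000, 0.900000); f=(-3.085300, 2.014900) → (-2.079619, 1.363427)
(x(0.23), y(0.23)) ≈ (-2.0796, 1.3634)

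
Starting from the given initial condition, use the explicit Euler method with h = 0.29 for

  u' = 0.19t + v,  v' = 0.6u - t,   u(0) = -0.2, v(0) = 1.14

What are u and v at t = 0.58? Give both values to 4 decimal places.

Euler on (u,v): u_{n+1} = u_n + h·u', v_{n+1} = v_n + h·v'.
0.000000: (-0.200000, 1.140000); f=(1.140000, -0.120000) → (0.130600, 1.105200)
0.290000: (0.130600, 1.105200); f=(1.160300, -0.211640) → (0.467087, 1.043824)
(u(0.58), v(0.58)) ≈ (0.4671, 1.0438)

0.4671, 1.0438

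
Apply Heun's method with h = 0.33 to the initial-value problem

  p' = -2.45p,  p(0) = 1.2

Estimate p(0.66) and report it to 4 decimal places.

0.3224

Heun: k1 = f(t_n, p_n); k2 = f(t_n + h, p_n + h·k1); p_{n+1} = p_n + (h/2)·(k1 + k2).
t=0.000000, p=1.200000:
  k1 = f(0.000000, 1.200000) = -2.940000
  k2 = f(0.330000, 0.229800) = -0.563010
  p ← 1.200000 + (0.33/2)·(-2.940000 + (-0.563010)) = 0.622003
t=0.330000, p=0.622003:
  k1 = f(0.330000, 0.622003) = -1.523908
  k2 = f(0.660000, 0.119114) = -0.291828
  p ← 0.622003 + (0.33/2)·(-1.523908 + (-0.291828)) = 0.322407
p(0.66) ≈ 0.3224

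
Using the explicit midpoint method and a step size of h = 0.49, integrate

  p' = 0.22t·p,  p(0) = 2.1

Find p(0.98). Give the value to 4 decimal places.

Midpoint: k1 = f(t_n, p_n); k2 = f(t_n + h/2, p_n + (h/2)·k1); p_{n+1} = p_n + h·k2.
t=0.000000, p=2.100000:
  k1 = f(0.000000, 2.100000) = 0.000000
  k2 = f(0.245000, 2.100000) = 0.113190
  p ← 2.100000 + 0.49·0.113190 = 2.155463
t=0.490000, p=2.155463:
  k1 = f(0.490000, 2.155463) = 0.232359
  k2 = f(0.735000, 2.212391) = 0.357744
  p ← 2.155463 + 0.49·0.357744 = 2.330757
p(0.98) ≈ 2.3308

2.3308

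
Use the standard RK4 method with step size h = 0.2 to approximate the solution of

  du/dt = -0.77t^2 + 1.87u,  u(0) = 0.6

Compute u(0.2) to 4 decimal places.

0.8698

RK4: k1 = f(t_n, u_n); k2 = f(t_n + h/2, u_n + (h/2)·k1); k3 = f(t_n + h/2, u_n + (h/2)·k2); k4 = f(t_n + h, u_n + h·k3); u_{n+1} = u_n + (h/6)·(k1 + 2k2 + 2k3 + k4).
t=0.000000, u=0.600000:
  k1 = f(0.000000, 0.600000) = 1.122000
  k2 = f(0.100000, 0.712200) = 1.324114
  k3 = f(0.100000, 0.732411) = 1.361909
  k4 = f(0.200000, 0.872382) = 1.600554
  u ← 0.600000 + (0.2/6)·(k1 + 2k2 + 2k3 + k4) = 0.869820
u(0.2) ≈ 0.8698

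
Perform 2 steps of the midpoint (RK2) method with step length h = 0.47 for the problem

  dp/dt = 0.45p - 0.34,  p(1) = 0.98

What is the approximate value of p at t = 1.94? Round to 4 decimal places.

1.0973

Midpoint: k1 = f(t_n, p_n); k2 = f(t_n + h/2, p_n + (h/2)·k1); p_{n+1} = p_n + h·k2.
t=1.000000, p=0.980000:
  k1 = f(1.000000, 0.980000) = 0.101000
  k2 = f(1.235000, 1.003735) = 0.111681
  p ← 0.980000 + 0.47·0.111681 = 1.032490
t=1.470000, p=1.032490:
  k1 = f(1.470000, 1.032490) = 0.124620
  k2 = f(1.705000, 1.061776) = 0.137799
  p ← 1.032490 + 0.47·0.137799 = 1.097256
p(1.94) ≈ 1.0973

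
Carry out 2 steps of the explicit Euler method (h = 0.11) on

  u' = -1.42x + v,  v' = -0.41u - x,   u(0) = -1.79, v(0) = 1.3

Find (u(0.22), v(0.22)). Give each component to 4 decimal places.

-1.5123, 1.4429

Euler on (u,v): u_{n+1} = u_n + h·u', v_{n+1} = v_n + h·v'.
0.000000: (-1.790000, 1.300000); f=(1.300000, 0.733900) → (-1.647000, 1.380729)
0.110000: (-1.647000, 1.380729); f=(1.224529, 0.565270) → (-1.512302, 1.442909)
(u(0.22), v(0.22)) ≈ (-1.5123, 1.4429)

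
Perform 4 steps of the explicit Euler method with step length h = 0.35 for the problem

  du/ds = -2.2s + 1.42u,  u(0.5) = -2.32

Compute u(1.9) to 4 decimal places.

Euler: u_{n+1} = u_n + h·f(s_n, u_n).
s=0.500000, u=-2.320000: f=-4.394400 → u ← -2.320000 + 0.35·(-4.394400) = -3.858040
s=0.850000, u=-3.858040: f=-7.348417 → u ← -3.858040 + 0.35·(-7.348417) = -6.429986
s=1.200000, u=-6.429986: f=-11.770580 → u ← -6.429986 + 0.35·(-11.770580) = -10.549689
s=1.550000, u=-10.549689: f=-18.390558 → u ← -10.549689 + 0.35·(-18.390558) = -16.986384
u(1.9) ≈ -16.9864

-16.9864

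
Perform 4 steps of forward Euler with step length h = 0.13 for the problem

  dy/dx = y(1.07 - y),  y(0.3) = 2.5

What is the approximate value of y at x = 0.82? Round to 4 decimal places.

1.5010

Euler: y_{n+1} = y_n + h·f(x_n, y_n).
x=0.300000, y=2.500000: f=-3.575000 → y ← 2.500000 + 0.13·(-3.575000) = 2.035250
x=0.430000, y=2.035250: f=-1.964525 → y ← 2.035250 + 0.13·(-1.964525) = 1.779862
x=0.560000, y=1.779862: f=-1.263456 → y ← 1.779862 + 0.13·(-1.263456) = 1.615612
x=0.690000, y=1.615612: f=-0.881498 → y ← 1.615612 + 0.13·(-0.881498) = 1.501018
y(0.82) ≈ 1.5010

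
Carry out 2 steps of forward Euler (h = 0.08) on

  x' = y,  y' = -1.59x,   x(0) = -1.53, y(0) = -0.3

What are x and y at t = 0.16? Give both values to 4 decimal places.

Euler on (x,y): x_{n+1} = x_n + h·x', y_{n+1} = y_n + h·y'.
0.000000: (-1.530000, -0.300000); f=(-0.300000, 2.432700) → (-1.554000, -0.105384)
0.080000: (-1.554000, -0.105384); f=(-0.105384, 2.470860) → (-1.562431, 0.092285)
(x(0.16), y(0.16)) ≈ (-1.5624, 0.0923)

-1.5624, 0.0923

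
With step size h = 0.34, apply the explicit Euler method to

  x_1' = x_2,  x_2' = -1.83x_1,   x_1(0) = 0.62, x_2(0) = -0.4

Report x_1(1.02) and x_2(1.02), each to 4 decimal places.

Euler on (x_1,x_2): x_1_{n+1} = x_1_n + h·x_1', x_2_{n+1} = x_2_n + h·x_2'.
0.000000: (0.620000, -0.400000); f=(-0.400000, -1.134600) → (0.484000, -0.785764)
0.340000: (0.484000, -0.785764); f=(-0.785764, -0.885720) → (0.216840, -1.086909)
0.680000: (0.216840, -1.086909); f=(-1.086909, -0.396818) → (-0.152709, -1.221827)
(x_1(1.02), x_2(1.02)) ≈ (-0.1527, -1.2218)

-0.1527, -1.2218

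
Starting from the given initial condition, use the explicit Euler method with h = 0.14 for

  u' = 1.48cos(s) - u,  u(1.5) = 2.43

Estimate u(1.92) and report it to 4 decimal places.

1.5011

Euler: u_{n+1} = u_n + h·f(s_n, u_n).
s=1.500000, u=2.430000: f=-2.325309 → u ← 2.430000 + 0.14·(-2.325309) = 2.104457
s=1.640000, u=2.104457: f=-2.206796 → u ← 2.104457 + 0.14·(-2.206796) = 1.795505
s=1.780000, u=1.795505: f=-2.102873 → u ← 1.795505 + 0.14·(-2.102873) = 1.501103
u(1.92) ≈ 1.5011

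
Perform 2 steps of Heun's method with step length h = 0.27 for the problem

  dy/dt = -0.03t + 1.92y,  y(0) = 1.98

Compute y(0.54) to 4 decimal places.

5.4030

Heun: k1 = f(t_n, y_n); k2 = f(t_n + h, y_n + h·k1); y_{n+1} = y_n + (h/2)·(k1 + k2).
t=0.000000, y=1.980000:
  k1 = f(0.000000, 1.980000) = 3.801600
  k2 = f(0.270000, 3.006432) = 5.764249
  y ← 1.980000 + (0.27/2)·(3.801600 + 5.764249) = 3.271390
t=0.270000, y=3.271390:
  k1 = f(0.270000, 3.271390) = 6.272968
  k2 = f(0.540000, 4.965091) = 9.516775
  y ← 3.271390 + (0.27/2)·(6.272968 + 9.516775) = 5.403005
y(0.54) ≈ 5.4030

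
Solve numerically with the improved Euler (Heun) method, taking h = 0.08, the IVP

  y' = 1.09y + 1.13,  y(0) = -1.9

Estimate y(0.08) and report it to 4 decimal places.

-1.9786

Heun: k1 = f(x_n, y_n); k2 = f(x_n + h, y_n + h·k1); y_{n+1} = y_n + (h/2)·(k1 + k2).
x=0.000000, y=-1.900000:
  k1 = f(0.000000, -1.900000) = -0.941000
  k2 = f(0.080000, -1.975280) = -1.023055
  y ← -1.900000 + (0.08/2)·(-0.941000 + (-1.023055)) = -1.978562
y(0.08) ≈ -1.9786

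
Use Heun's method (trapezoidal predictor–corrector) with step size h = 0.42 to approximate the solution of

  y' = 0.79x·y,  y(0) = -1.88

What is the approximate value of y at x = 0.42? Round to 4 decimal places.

Heun: k1 = f(x_n, y_n); k2 = f(x_n + h, y_n + h·k1); y_{n+1} = y_n + (h/2)·(k1 + k2).
x=0.000000, y=-1.880000:
  k1 = f(0.000000, -1.880000) = 0.000000
  k2 = f(0.420000, -1.880000) = -0.623784
  y ← -1.880000 + (0.42/2)·(0.000000 + (-0.623784)) = -2.010995
y(0.42) ≈ -2.0110

-2.0110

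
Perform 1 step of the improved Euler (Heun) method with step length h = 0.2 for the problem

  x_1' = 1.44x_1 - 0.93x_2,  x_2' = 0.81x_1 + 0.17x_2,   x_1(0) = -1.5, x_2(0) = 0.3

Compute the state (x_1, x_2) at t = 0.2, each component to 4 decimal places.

-2.0364, 0.0237

Heun on (x_1,x_2): k1 = f(t_n, state_n); k2 = f(t_n + h, state_n + h·k1); state_{n+1} = state_n + (h/2)·(k1 + k2).
0.000000: (-1.500000, 0.300000)
  k1 = (-2.439000, -1.164000)
  predictor → (-1.987800, 0.067200)
  k2 = (-2.924928, -1.598694)
  → (-2.036393, 0.023731)
(x_1(0.2), x_2(0.2)) ≈ (-2.0364, 0.0237)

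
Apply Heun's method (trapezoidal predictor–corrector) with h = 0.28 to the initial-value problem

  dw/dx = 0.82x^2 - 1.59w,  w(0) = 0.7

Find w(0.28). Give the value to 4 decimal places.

Heun: k1 = f(x_n, w_n); k2 = f(x_n + h, w_n + h·k1); w_{n+1} = w_n + (h/2)·(k1 + k2).
x=0.000000, w=0.700000:
  k1 = f(0.000000, 0.700000) = -1.113000
  k2 = f(0.280000, 0.388360) = -0.553204
  w ← 0.700000 + (0.28/2)·(-1.113000 + (-0.553204)) = 0.466731
w(0.28) ≈ 0.4667

0.4667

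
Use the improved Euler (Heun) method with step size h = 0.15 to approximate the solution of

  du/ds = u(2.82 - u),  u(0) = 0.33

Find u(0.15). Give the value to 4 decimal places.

0.4721

Heun: k1 = f(s_n, u_n); k2 = f(s_n + h, u_n + h·k1); u_{n+1} = u_n + (h/2)·(k1 + k2).
s=0.000000, u=0.330000:
  k1 = f(0.000000, 0.330000) = 0.821700
  k2 = f(0.150000, 0.453255) = 1.072739
  u ← 0.330000 + (0.15/2)·(0.821700 + 1.072739) = 0.472083
u(0.15) ≈ 0.4721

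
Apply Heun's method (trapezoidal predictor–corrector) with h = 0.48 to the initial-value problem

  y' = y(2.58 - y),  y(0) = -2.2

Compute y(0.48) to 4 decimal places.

-21.8185

Heun: k1 = f(x_n, y_n); k2 = f(x_n + h, y_n + h·k1); y_{n+1} = y_n + (h/2)·(k1 + k2).
x=0.000000, y=-2.200000:
  k1 = f(0.000000, -2.200000) = -10.516000
  k2 = f(0.480000, -7.247680) = -71.227880
  y ← -2.200000 + (0.48/2)·(-10.516000 + (-71.227880)) = -21.818531
y(0.48) ≈ -21.8185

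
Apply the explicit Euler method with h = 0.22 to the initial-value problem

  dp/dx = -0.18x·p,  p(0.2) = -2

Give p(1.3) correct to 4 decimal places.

-1.7584

Euler: p_{n+1} = p_n + h·f(x_n, p_n).
x=0.200000, p=-2.000000: f=0.072000 → p ← -2.000000 + 0.22·0.072000 = -1.984160
x=0.420000, p=-1.984160: f=0.150002 → p ← -1.984160 + 0.22·0.150002 = -1.951159
x=0.640000, p=-1.951159: f=0.224774 → p ← -1.951159 + 0.22·0.224774 = -1.901709
x=0.860000, p=-1.901709: f=0.294385 → p ← -1.901709 + 0.22·0.294385 = -1.836945
x=1.080000, p=-1.836945: f=0.357102 → p ← -1.836945 + 0.22·0.357102 = -1.758382
p(1.3) ≈ -1.7584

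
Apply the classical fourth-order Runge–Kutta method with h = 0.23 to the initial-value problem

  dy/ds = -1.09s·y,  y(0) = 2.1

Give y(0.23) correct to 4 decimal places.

2.0403

RK4: k1 = f(s_n, y_n); k2 = f(s_n + h/2, y_n + (h/2)·k1); k3 = f(s_n + h/2, y_n + (h/2)·k2); k4 = f(s_n + h, y_n + h·k3); y_{n+1} = y_n + (h/6)·(k1 + 2k2 + 2k3 + k4).
s=0.000000, y=2.100000:
  k1 = f(0.000000, 2.100000) = 0.000000
  k2 = f(0.115000, 2.100000) = -0.263235
  k3 = f(0.115000, 2.069728) = -0.259440
  k4 = f(0.230000, 2.040329) = -0.511510
  y ← 2.100000 + (0.23/6)·(k1 + 2k2 + 2k3 + k4) = 2.040320
y(0.23) ≈ 2.0403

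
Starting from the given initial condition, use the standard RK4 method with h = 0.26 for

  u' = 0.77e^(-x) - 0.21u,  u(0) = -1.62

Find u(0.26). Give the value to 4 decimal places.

-1.3626

RK4: k1 = f(x_n, u_n); k2 = f(x_n + h/2, u_n + (h/2)·k1); k3 = f(x_n + h/2, u_n + (h/2)·k2); k4 = f(x_n + h, u_n + h·k3); u_{n+1} = u_n + (h/6)·(k1 + 2k2 + 2k3 + k4).
x=0.000000, u=-1.620000:
  k1 = f(0.000000, -1.620000) = 1.110200
  k2 = f(0.130000, -1.475674) = 0.986025
  k3 = f(0.130000, -1.491817) = 0.989415
  k4 = f(0.260000, -1.362752) = 0.879888
  u ← -1.620000 + (0.26/6)·(k1 + 2k2 + 2k3 + k4) = -1.362558
u(0.26) ≈ -1.3626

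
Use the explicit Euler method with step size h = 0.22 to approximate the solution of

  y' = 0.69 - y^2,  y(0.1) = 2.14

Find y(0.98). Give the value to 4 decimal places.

Euler: y_{n+1} = y_n + h·f(s_n, y_n).
s=0.100000, y=2.140000: f=-3.889600 → y ← 2.140000 + 0.22·(-3.889600) = 1.284288
s=0.320000, y=1.284288: f=-0.959396 → y ← 1.284288 + 0.22·(-0.959396) = 1.073221
s=0.540000, y=1.073221: f=-0.461803 → y ← 1.073221 + 0.22·(-0.461803) = 0.971624
s=0.760000, y=0.971624: f=-0.254054 → y ← 0.971624 + 0.22·(-0.254054) = 0.915732
y(0.98) ≈ 0.9157

0.9157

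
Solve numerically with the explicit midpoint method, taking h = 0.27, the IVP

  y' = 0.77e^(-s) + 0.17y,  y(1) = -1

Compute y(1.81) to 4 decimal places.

Midpoint: k1 = f(s_n, y_n); k2 = f(s_n + h/2, y_n + (h/2)·k1); y_{n+1} = y_n + h·k2.
s=1.000000, y=-1.000000:
  k1 = f(1.000000, -1.000000) = 0.113267
  k2 = f(1.135000, -0.984709) = 0.080095
  y ← -1.000000 + 0.27·0.080095 = -0.978374
s=1.270000, y=-0.978374:
  k1 = f(1.270000, -0.978374) = 0.049917
  k2 = f(1.405000, -0.971636) = 0.023755
  y ← -0.978374 + 0.27·0.023755 = -0.971961
s=1.540000, y=-0.971961:
  k1 = f(1.540000, -0.971961) = -0.000160
  k2 = f(1.675000, -0.971982) = -0.021010
  y ← -0.971961 + 0.27·(-0.021010) = -0.977633
y(1.81) ≈ -0.9776

-0.9776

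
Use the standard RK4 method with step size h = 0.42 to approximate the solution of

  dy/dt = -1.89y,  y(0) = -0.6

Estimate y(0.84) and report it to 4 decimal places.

RK4: k1 = f(t_n, y_n); k2 = f(t_n + h/2, y_n + (h/2)·k1); k3 = f(t_n + h/2, y_n + (h/2)·k2); k4 = f(t_n + h, y_n + h·k3); y_{n+1} = y_n + (h/6)·(k1 + 2k2 + 2k3 + k4).
t=0.000000, y=-0.600000:
  k1 = f(0.000000, -0.600000) = 1.134000
  k2 = f(0.210000, -0.361860) = 0.683915
  k3 = f(0.210000, -0.456378) = 0.862554
  k4 = f(0.420000, -0.237727) = 0.449305
  y ← -0.600000 + (0.42/6)·(k1 + 2k2 + 2k3 + k4) = -0.272663
t=0.420000, y=-0.272663:
  k1 = f(0.420000, -0.272663) = 0.515333
  k2 = f(0.630000, -0.164443) = 0.310797
  k3 = f(0.630000, -0.207396) = 0.391978
  k4 = f(0.840000, -0.108032) = 0.204181
  y ← -0.272663 + (0.42/6)·(k1 + 2k2 + 2k3 + k4) = -0.123908
y(0.84) ≈ -0.1239

-0.1239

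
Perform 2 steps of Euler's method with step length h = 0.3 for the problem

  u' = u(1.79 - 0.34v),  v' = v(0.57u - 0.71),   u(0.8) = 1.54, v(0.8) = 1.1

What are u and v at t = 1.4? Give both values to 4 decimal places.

Euler on (u,v): u_{n+1} = u_n + h·u', v_{n+1} = v_n + h·v'.
0.800000: (1.540000, 1.100000); f=(2.180640, 0.184580) → (2.194192, 1.155374)
1.100000: (2.194192, 1.155374); f=(3.065665, 0.624699) → (3.113892, 1.342784)
(u(1.4), v(1.4)) ≈ (3.1139, 1.3428)

3.1139, 1.3428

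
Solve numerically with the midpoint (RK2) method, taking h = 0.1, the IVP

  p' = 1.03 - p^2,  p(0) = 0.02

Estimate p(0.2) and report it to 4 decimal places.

Midpoint: k1 = f(x_n, p_n); k2 = f(x_n + h/2, p_n + (h/2)·k1); p_{n+1} = p_n + h·k2.
x=0.000000, p=0.020000:
  k1 = f(0.000000, 0.020000) = 1.029600
  k2 = f(0.050000, 0.071480) = 1.024891
  p ← 0.020000 + 0.1·1.024891 = 0.122489
x=0.100000, p=0.122489:
  k1 = f(0.100000, 0.122489) = 1.014996
  k2 = f(0.150000, 0.173239) = 0.999988
  p ← 0.122489 + 0.1·0.999988 = 0.222488
p(0.2) ≈ 0.2225

0.2225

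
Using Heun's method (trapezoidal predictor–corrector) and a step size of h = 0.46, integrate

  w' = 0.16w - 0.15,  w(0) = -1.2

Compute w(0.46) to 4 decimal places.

-1.3631

Heun: k1 = f(x_n, w_n); k2 = f(x_n + h, w_n + h·k1); w_{n+1} = w_n + (h/2)·(k1 + k2).
x=0.000000, w=-1.200000:
  k1 = f(0.000000, -1.200000) = -0.342000
  k2 = f(0.460000, -1.357320) = -0.367171
  w ← -1.200000 + (0.46/2)·(-0.342000 + (-0.367171)) = -1.363109
w(0.46) ≈ -1.3631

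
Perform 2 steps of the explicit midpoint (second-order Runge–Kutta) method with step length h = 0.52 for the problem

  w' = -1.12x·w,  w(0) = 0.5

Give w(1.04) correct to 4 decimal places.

0.2607

Midpoint: k1 = f(x_n, w_n); k2 = f(x_n + h/2, w_n + (h/2)·k1); w_{n+1} = w_n + h·k2.
x=0.000000, w=0.500000:
  k1 = f(0.000000, 0.500000) = 0.000000
  k2 = f(0.260000, 0.500000) = -0.145600
  w ← 0.500000 + 0.52·(-0.145600) = 0.424288
x=0.520000, w=0.424288:
  k1 = f(0.520000, 0.424288) = -0.247105
  k2 = f(0.780000, 0.360041) = -0.314531
  w ← 0.424288 + 0.52·(-0.314531) = 0.260732
w(1.04) ≈ 0.2607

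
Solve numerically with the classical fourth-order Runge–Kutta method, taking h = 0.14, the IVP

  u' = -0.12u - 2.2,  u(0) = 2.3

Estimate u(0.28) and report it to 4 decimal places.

RK4: k1 = f(x_n, u_n); k2 = f(x_n + h/2, u_n + (h/2)·k1); k3 = f(x_n + h/2, u_n + (h/2)·k2); k4 = f(x_n + h, u_n + h·k3); u_{n+1} = u_n + (h/6)·(k1 + 2k2 + 2k3 + k4).
x=0.000000, u=2.300000:
  k1 = f(0.000000, 2.300000) = -2.476000
  k2 = f(0.070000, 2.126680) = -2.455202
  k3 = f(0.070000, 2.128136) = -2.455376
  k4 = f(0.140000, 1.956247) = -2.434750
  u ← 2.300000 + (0.14/6)·(k1 + 2k2 + 2k3 + k4) = 1.956256
x=0.140000, u=1.956256:
  k1 = f(0.140000, 1.956256) = -2.434751
  k2 = f(0.210000, 1.785823) = -2.414299
  k3 = f(0.210000, 1.787255) = -2.414471
  k4 = f(0.280000, 1.618230) = -2.394188
  u ← 1.956256 + (0.14/6)·(k1 + 2k2 + 2k3 + k4) = 1.618238
u(0.28) ≈ 1.6182

1.6182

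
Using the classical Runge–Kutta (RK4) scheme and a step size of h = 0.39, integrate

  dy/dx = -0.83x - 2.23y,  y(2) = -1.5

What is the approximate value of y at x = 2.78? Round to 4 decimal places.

RK4: k1 = f(x_n, y_n); k2 = f(x_n + h/2, y_n + (h/2)·k1); k3 = f(x_n + h/2, y_n + (h/2)·k2); k4 = f(x_n + h, y_n + h·k3); y_{n+1} = y_n + (h/6)·(k1 + 2k2 + 2k3 + k4).
x=2.000000, y=-1.500000:
  k1 = f(2.000000, -1.500000) = 1.685000
  k2 = f(2.195000, -1.171425) = 0.790428
  k3 = f(2.195000, -1.345867) = 1.179432
  k4 = f(2.390000, -1.040021) = 0.335548
  y ← -1.500000 + (0.39/6)·(k1 + 2k2 + 2k3 + k4) = -1.112583
x=2.390000, y=-1.112583:
  k1 = f(2.390000, -1.112583) = 0.497359
  k2 = f(2.585000, -1.015598) = 0.119233
  k3 = f(2.585000, -1.089332) = 0.283661
  k4 = f(2.780000, -1.001955) = -0.073041
  y ← -1.112583 + (0.39/6)·(k1 + 2k2 + 2k3 + k4) = -1.032626
y(2.78) ≈ -1.0326

-1.0326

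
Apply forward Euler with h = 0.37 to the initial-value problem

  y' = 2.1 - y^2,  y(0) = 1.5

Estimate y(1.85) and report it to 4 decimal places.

Euler: y_{n+1} = y_n + h·f(x_n, y_n).
x=0.000000, y=1.500000: f=-0.150000 → y ← 1.500000 + 0.37·(-0.150000) = 1.444500
x=0.370000, y=1.444500: f=0.013420 → y ← 1.444500 + 0.37·0.013420 = 1.449465
x=0.740000, y=1.449465: f=-0.000950 → y ← 1.449465 + 0.37·(-0.000950) = 1.449114
x=1.110000, y=1.449114: f=0.000069 → y ← 1.449114 + 0.37·0.000069 = 1.449139
x=1.480000, y=1.449139: f=-0.000005 → y ← 1.449139 + 0.37·(-0.000005) = 1.449138
y(1.85) ≈ 1.4491

1.4491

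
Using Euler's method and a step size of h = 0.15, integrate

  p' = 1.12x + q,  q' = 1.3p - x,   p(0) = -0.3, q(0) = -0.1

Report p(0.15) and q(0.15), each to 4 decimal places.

-0.3150, -0.1585

Euler on (p,q): p_{n+1} = p_n + h·p', q_{n+1} = q_n + h·q'.
0.000000: (-0.300000, -0.100000); f=(-0.100000, -0.390000) → (-0.315000, -0.158500)
(p(0.15), q(0.15)) ≈ (-0.3150, -0.1585)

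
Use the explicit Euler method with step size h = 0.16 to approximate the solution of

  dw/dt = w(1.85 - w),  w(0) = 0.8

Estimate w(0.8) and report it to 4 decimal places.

Euler: w_{n+1} = w_n + h·f(t_n, w_n).
t=0.000000, w=0.800000: f=0.840000 → w ← 0.800000 + 0.16·0.840000 = 0.934400
t=0.160000, w=0.934400: f=0.855537 → w ← 0.934400 + 0.16·0.855537 = 1.071286
t=0.320000, w=1.071286: f=0.834225 → w ← 1.071286 + 0.16·0.834225 = 1.204762
t=0.480000, w=1.204762: f=0.777358 → w ← 1.204762 + 0.16·0.777358 = 1.329139
t=0.640000, w=1.329139: f=0.692296 → w ← 1.329139 + 0.16·0.692296 = 1.439907
w(0.8) ≈ 1.4399

1.4399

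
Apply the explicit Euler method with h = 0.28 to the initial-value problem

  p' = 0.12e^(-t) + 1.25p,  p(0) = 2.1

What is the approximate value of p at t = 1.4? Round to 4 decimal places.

9.6561

Euler: p_{n+1} = p_n + h·f(t_n, p_n).
t=0.000000, p=2.100000: f=2.745000 → p ← 2.100000 + 0.28·2.745000 = 2.868600
t=0.280000, p=2.868600: f=3.676444 → p ← 2.868600 + 0.28·3.676444 = 3.898004
t=0.560000, p=3.898004: f=4.941051 → p ← 3.898004 + 0.28·4.941051 = 5.281498
t=0.840000, p=5.281498: f=6.653678 → p ← 5.281498 + 0.28·6.653678 = 7.144528
t=1.120000, p=7.144528: f=8.969814 → p ← 7.144528 + 0.28·8.969814 = 9.656076
p(1.4) ≈ 9.6561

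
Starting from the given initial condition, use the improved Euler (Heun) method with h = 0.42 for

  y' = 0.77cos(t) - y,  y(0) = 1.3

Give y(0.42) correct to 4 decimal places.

1.1101

Heun: k1 = f(t_n, y_n); k2 = f(t_n + h, y_n + h·k1); y_{n+1} = y_n + (h/2)·(k1 + k2).
t=0.000000, y=1.300000:
  k1 = f(0.000000, 1.300000) = -0.530000
  k2 = f(0.420000, 1.077400) = -0.374322
  y ← 1.300000 + (0.42/2)·(-0.530000 + (-0.374322)) = 1.110092
y(0.42) ≈ 1.1101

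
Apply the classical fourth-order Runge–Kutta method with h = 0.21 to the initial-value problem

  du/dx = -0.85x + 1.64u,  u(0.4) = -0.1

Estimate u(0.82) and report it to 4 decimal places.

RK4: k1 = f(x_n, u_n); k2 = f(x_n + h/2, u_n + (h/2)·k1); k3 = f(x_n + h/2, u_n + (h/2)·k2); k4 = f(x_n + h, u_n + h·k3); u_{n+1} = u_n + (h/6)·(k1 + 2k2 + 2k3 + k4).
x=0.400000, u=-0.100000:
  k1 = f(0.400000, -0.100000) = -0.504000
  k2 = f(0.505000, -0.152920) = -0.680039
  k3 = f(0.505000, -0.171404) = -0.710353
  k4 = f(0.610000, -0.249174) = -0.927145
  u ← -0.100000 + (0.21/6)·(k1 + 2k2 + 2k3 + k4) = -0.247417
x=0.610000, u=-0.247417:
  k1 = f(0.610000, -0.247417) = -0.924265
  k2 = f(0.715000, -0.344465) = -1.172673
  k3 = f(0.715000, -0.370548) = -1.215449
  k4 = f(0.820000, -0.502662) = -1.521365
  u ← -0.247417 + (0.21/6)·(k1 + 2k2 + 2k3 + k4) = -0.500183
u(0.82) ≈ -0.5002

-0.5002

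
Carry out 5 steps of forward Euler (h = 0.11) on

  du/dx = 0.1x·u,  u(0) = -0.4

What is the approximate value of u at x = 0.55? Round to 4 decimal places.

Euler: u_{n+1} = u_n + h·f(x_n, u_n).
x=0.000000, u=-0.400000: f=0.000000 → u ← -0.400000 + 0.11·0.000000 = -0.400000
x=0.110000, u=-0.400000: f=-0.004400 → u ← -0.400000 + 0.11·(-0.004400) = -0.400484
x=0.220000, u=-0.400484: f=-0.008811 → u ← -0.400484 + 0.11·(-0.008811) = -0.401453
x=0.330000, u=-0.401453: f=-0.013248 → u ← -0.401453 + 0.11·(-0.013248) = -0.402910
x=0.440000, u=-0.402910: f=-0.017728 → u ← -0.402910 + 0.11·(-0.017728) = -0.404861
u(0.55) ≈ -0.4049

-0.4049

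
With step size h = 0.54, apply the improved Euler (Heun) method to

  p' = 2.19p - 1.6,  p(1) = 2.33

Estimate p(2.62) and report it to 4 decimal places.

39.0115

Heun: k1 = f(x_n, p_n); k2 = f(x_n + h, p_n + h·k1); p_{n+1} = p_n + (h/2)·(k1 + k2).
x=1.000000, p=2.330000:
  k1 = f(1.000000, 2.330000) = 3.502700
  k2 = f(1.540000, 4.221458) = 7.644993
  p ← 2.330000 + (0.54/2)·(3.502700 + 7.644993) = 5.339877
x=1.540000, p=5.339877:
  k1 = f(1.540000, 5.339877) = 10.094331
  k2 = f(2.080000, 10.790816) = 22.031887
  p ← 5.339877 + (0.54/2)·(10.094331 + 22.031887) = 14.013956
x=2.080000, p=14.013956:
  k1 = f(2.080000, 14.013956) = 29.090563
  k2 = f(2.620000, 29.722860) = 63.493063
  p ← 14.013956 + (0.54/2)·(29.090563 + 63.493063) = 39.011535
p(2.62) ≈ 39.0115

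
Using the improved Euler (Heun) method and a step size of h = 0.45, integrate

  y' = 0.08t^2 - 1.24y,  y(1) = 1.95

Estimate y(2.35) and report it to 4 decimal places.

0.6097

Heun: k1 = f(t_n, y_n); k2 = f(t_n + h, y_n + h·k1); y_{n+1} = y_n + (h/2)·(k1 + k2).
t=1.000000, y=1.950000:
  k1 = f(1.000000, 1.950000) = -2.338000
  k2 = f(1.450000, 0.897900) = -0.945196
  y ← 1.950000 + (0.45/2)·(-2.338000 + (-0.945196)) = 1.211281
t=1.450000, y=1.211281:
  k1 = f(1.450000, 1.211281) = -1.333788
  k2 = f(1.900000, 0.611076) = -0.468934
  y ← 1.211281 + (0.45/2)·(-1.333788 + (-0.468934)) = 0.805668
t=1.900000, y=0.805668:
  k1 = f(1.900000, 0.805668) = -0.710229
  k2 = f(2.350000, 0.486065) = -0.160921
  y ← 0.805668 + (0.45/2)·(-0.710229 + (-0.160921)) = 0.609660
y(2.35) ≈ 0.6097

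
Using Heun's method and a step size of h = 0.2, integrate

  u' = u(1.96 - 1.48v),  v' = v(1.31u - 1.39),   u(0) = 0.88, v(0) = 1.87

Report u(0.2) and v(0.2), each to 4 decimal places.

Heun on (u,v): k1 = f(x_n, state_n); k2 = f(x_n + h, state_n + h·k1); state_{n+1} = state_n + (h/2)·(k1 + k2).
0.000000: (0.880000, 1.870000)
  k1 = (-0.710688, -0.443564)
  predictor → (0.737862, 1.781287)
  k2 = (-0.499020, -0.754197)
  → (0.759029, 1.750224)
(u(0.2), v(0.2)) ≈ (0.7590, 1.7502)

0.7590, 1.7502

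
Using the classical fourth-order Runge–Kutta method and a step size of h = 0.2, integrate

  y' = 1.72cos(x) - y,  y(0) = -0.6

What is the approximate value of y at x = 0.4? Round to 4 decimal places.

RK4: k1 = f(x_n, y_n); k2 = f(x_n + h/2, y_n + (h/2)·k1); k3 = f(x_n + h/2, y_n + (h/2)·k2); k4 = f(x_n + h, y_n + h·k3); y_{n+1} = y_n + (h/6)·(k1 + 2k2 + 2k3 + k4).
x=0.000000, y=-0.600000:
  k1 = f(0.000000, -0.600000) = 2.320000
  k2 = f(0.100000, -0.368000) = 2.079407
  k3 = f(0.100000, -0.392059) = 2.103466
  k4 = f(0.200000, -0.179307) = 1.865021
  y ← -0.600000 + (0.2/6)·(k1 + 2k2 + 2k3 + k4) = -0.181641
x=0.200000, y=-0.181641:
  k1 = f(0.200000, -0.181641) = 1.867356
  k2 = f(0.300000, 0.005095) = 1.638084
  k3 = f(0.300000, -0.017833) = 1.661011
  k4 = f(0.400000, 0.150561) = 1.433664
  y ← -0.181641 + (0.2/6)·(k1 + 2k2 + 2k3 + k4) = 0.148333
y(0.4) ≈ 0.1483

0.1483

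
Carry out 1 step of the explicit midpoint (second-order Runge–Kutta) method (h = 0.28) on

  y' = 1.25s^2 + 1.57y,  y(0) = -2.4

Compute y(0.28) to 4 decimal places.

Midpoint: k1 = f(s_n, y_n); k2 = f(s_n + h/2, y_n + (h/2)·k1); y_{n+1} = y_n + h·k2.
s=0.000000, y=-2.400000:
  k1 = f(0.000000, -2.400000) = -3.768000
  k2 = f(0.140000, -2.927520) = -4.571706
  y ← -2.400000 + 0.28·(-4.571706) = -3.680078
y(0.28) ≈ -3.6801

-3.6801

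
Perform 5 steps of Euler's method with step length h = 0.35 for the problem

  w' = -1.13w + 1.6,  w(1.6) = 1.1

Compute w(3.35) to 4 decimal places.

Euler: w_{n+1} = w_n + h·f(t_n, w_n).
t=1.600000, w=1.100000: f=0.357000 → w ← 1.100000 + 0.35·0.357000 = 1.224950
t=1.950000, w=1.224950: f=0.215807 → w ← 1.224950 + 0.35·0.215807 = 1.300482
t=2.300000, w=1.300482: f=0.130455 → w ← 1.300482 + 0.35·0.130455 = 1.346142
t=2.650000, w=1.346142: f=0.078860 → w ← 1.346142 + 0.35·0.078860 = 1.373743
t=3.000000, w=1.373743: f=0.047671 → w ← 1.373743 + 0.35·0.047671 = 1.390427
w(3.35) ≈ 1.3904

1.3904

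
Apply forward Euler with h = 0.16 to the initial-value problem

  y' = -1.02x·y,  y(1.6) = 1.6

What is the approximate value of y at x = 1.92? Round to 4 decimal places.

Euler: y_{n+1} = y_n + h·f(x_n, y_n).
x=1.600000, y=1.600000: f=-2.611200 → y ← 1.600000 + 0.16·(-2.611200) = 1.182208
x=1.760000, y=1.182208: f=-2.122300 → y ← 1.182208 + 0.16·(-2.122300) = 0.842640
y(1.92) ≈ 0.8426

0.8426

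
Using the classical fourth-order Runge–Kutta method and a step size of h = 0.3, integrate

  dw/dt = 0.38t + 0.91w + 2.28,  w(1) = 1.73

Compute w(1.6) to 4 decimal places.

RK4: k1 = f(t_n, w_n); k2 = f(t_n + h/2, w_n + (h/2)·k1); k3 = f(t_n + h/2, w_n + (h/2)·k2); k4 = f(t_n + h, w_n + h·k3); w_{n+1} = w_n + (h/6)·(k1 + 2k2 + 2k3 + k4).
t=1.000000, w=1.730000:
  k1 = f(1.000000, 1.730000) = 4.234300
  k2 = f(1.150000, 2.365145) = 4.869282
  k3 = f(1.150000, 2.460392) = 4.955957
  k4 = f(1.300000, 3.216787) = 5.701276
  w ← 1.730000 + (0.3/6)·(k1 + 2k2 + 2k3 + k4) = 3.209303
t=1.300000, w=3.209303:
  k1 = f(1.300000, 3.209303) = 5.694465
  k2 = f(1.450000, 4.063473) = 6.528760
  k3 = f(1.450000, 4.188617) = 6.642641
  k4 = f(1.600000, 5.202095) = 7.621907
  w ← 3.209303 + (0.3/6)·(k1 + 2k2 + 2k3 + k4) = 5.192261
w(1.6) ≈ 5.1923

5.1923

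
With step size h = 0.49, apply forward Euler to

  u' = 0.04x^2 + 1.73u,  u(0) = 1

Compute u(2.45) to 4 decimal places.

21.7831

Euler: u_{n+1} = u_n + h·f(x_n, u_n).
x=0.000000, u=1.000000: f=1.730000 → u ← 1.000000 + 0.49·1.730000 = 1.847700
x=0.490000, u=1.847700: f=3.206125 → u ← 1.847700 + 0.49·3.206125 = 3.418701
x=0.980000, u=3.418701: f=5.952769 → u ← 3.418701 + 0.49·5.952769 = 6.335558
x=1.470000, u=6.335558: f=11.046952 → u ← 6.335558 + 0.49·11.046952 = 11.748564
x=1.960000, u=11.748564: f=20.478680 → u ← 11.748564 + 0.49·20.478680 = 21.783118
u(2.45) ≈ 21.7831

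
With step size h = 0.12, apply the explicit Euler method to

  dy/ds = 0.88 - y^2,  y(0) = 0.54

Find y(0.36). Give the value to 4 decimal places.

Euler: y_{n+1} = y_n + h·f(s_n, y_n).
s=0.000000, y=0.540000: f=0.588400 → y ← 0.540000 + 0.12·0.588400 = 0.610608
s=0.120000, y=0.610608: f=0.507158 → y ← 0.610608 + 0.12·0.507158 = 0.671467
s=0.240000, y=0.671467: f=0.429132 → y ← 0.671467 + 0.12·0.429132 = 0.722963
y(0.36) ≈ 0.7230

0.7230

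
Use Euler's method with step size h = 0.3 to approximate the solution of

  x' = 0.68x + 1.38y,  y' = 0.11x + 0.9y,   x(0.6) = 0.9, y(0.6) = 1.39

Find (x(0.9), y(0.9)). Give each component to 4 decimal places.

1.6591, 1.7950

Euler on (x,y): x_{n+1} = x_n + h·x', y_{n+1} = y_n + h·y'.
0.600000: (0.900000, 1.390000); f=(2.530200, 1.350000) → (1.659060, 1.795000)
(x(0.9), y(0.9)) ≈ (1.6591, 1.7950)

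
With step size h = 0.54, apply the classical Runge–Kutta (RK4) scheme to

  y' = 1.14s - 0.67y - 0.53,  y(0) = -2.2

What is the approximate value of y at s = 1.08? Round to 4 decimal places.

RK4: k1 = f(s_n, y_n); k2 = f(s_n + h/2, y_n + (h/2)·k1); k3 = f(s_n + h/2, y_n + (h/2)·k2); k4 = f(s_n + h, y_n + h·k3); y_{n+1} = y_n + (h/6)·(k1 + 2k2 + 2k3 + k4).
s=0.000000, y=-2.200000:
  k1 = f(0.000000, -2.200000) = 0.944000
  k2 = f(0.270000, -1.945120) = 1.081030
  k3 = f(0.270000, -1.908122) = 1.056242
  k4 = f(0.540000, -1.629630) = 1.177452
  y ← -2.200000 + (0.54/6)·(k1 + 2k2 + 2k3 + k4) = -1.624360
s=0.540000, y=-1.624360:
  k1 = f(0.540000, -1.624360) = 1.173921
  k2 = f(0.810000, -1.307402) = 1.269359
  k3 = f(0.810000, -1.281633) = 1.252094
  k4 = f(1.080000, -0.948229) = 1.336514
  y ← -1.624360 + (0.54/6)·(k1 + 2k2 + 2k3 + k4) = -0.944560
y(1.08) ≈ -0.9446

-0.9446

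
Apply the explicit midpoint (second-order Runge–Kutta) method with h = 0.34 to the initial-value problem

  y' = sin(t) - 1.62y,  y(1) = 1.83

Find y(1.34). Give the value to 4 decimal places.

Midpoint: k1 = f(t_n, y_n); k2 = f(t_n + h/2, y_n + (h/2)·k1); y_{n+1} = y_n + h·k2.
t=1.000000, y=1.830000:
  k1 = f(1.000000, 1.830000) = -2.123129
  k2 = f(1.170000, 1.469068) = -1.459140
  y ← 1.830000 + 0.34·(-1.459140) = 1.333893
y(1.34) ≈ 1.3339

1.3339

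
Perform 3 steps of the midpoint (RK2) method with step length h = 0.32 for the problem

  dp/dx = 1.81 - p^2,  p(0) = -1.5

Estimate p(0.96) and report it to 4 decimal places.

-4.2152

Midpoint: k1 = f(x_n, p_n); k2 = f(x_n + h/2, p_n + (h/2)·k1); p_{n+1} = p_n + h·k2.
x=0.000000, p=-1.500000:
  k1 = f(0.000000, -1.500000) = -0.440000
  k2 = f(0.160000, -1.570400) = -0.656156
  p ← -1.500000 + 0.32·(-0.656156) = -1.709970
x=0.320000, p=-1.709970:
  k1 = f(0.320000, -1.709970) = -1.113997
  k2 = f(0.480000, -1.888210) = -1.755335
  p ← -1.709970 + 0.32·(-1.755335) = -2.271677
x=0.640000, p=-2.271677:
  k1 = f(0.640000, -2.271677) = -3.350518
  k2 = f(0.800000, -2.807760) = -6.073517
  p ← -2.271677 + 0.32·(-6.073517) = -4.215203
p(0.96) ≈ -4.2152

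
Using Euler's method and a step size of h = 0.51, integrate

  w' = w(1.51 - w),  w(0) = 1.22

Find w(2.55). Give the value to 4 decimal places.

1.5096

Euler: w_{n+1} = w_n + h·f(t_n, w_n).
t=0.000000, w=1.220000: f=0.353800 → w ← 1.220000 + 0.51·0.353800 = 1.400438
t=0.510000, w=1.400438: f=0.153435 → w ← 1.400438 + 0.51·0.153435 = 1.478690
t=1.020000, w=1.478690: f=0.046298 → w ← 1.478690 + 0.51·0.046298 = 1.502302
t=1.530000, w=1.502302: f=0.011565 → w ← 1.502302 + 0.51·0.011565 = 1.508200
t=2.040000, w=1.508200: f=0.002715 → w ← 1.508200 + 0.51·0.002715 = 1.509585
w(2.55) ≈ 1.5096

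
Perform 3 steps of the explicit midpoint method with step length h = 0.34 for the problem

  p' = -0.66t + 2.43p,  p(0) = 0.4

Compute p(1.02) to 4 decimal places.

3.3239

Midpoint: k1 = f(t_n, p_n); k2 = f(t_n + h/2, p_n + (h/2)·k1); p_{n+1} = p_n + h·k2.
t=0.000000, p=0.400000:
  k1 = f(0.000000, 0.400000) = 0.972000
  k2 = f(0.170000, 0.565240) = 1.261333
  p ← 0.400000 + 0.34·1.261333 = 0.828853
t=0.340000, p=0.828853:
  k1 = f(0.340000, 0.828853) = 1.789713
  k2 = f(0.510000, 1.133105) = 2.416844
  p ← 0.828853 + 0.34·2.416844 = 1.650580
t=0.680000, p=1.650580:
  k1 = f(0.680000, 1.650580) = 3.562110
  k2 = f(0.850000, 2.256139) = 4.921418
  p ← 1.650580 + 0.34·4.921418 = 3.323862
p(1.02) ≈ 3.3239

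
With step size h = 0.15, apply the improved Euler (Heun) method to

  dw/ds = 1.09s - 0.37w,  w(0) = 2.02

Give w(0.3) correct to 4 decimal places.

Heun: k1 = f(s_n, w_n); k2 = f(s_n + h, w_n + h·k1); w_{n+1} = w_n + (h/2)·(k1 + k2).
s=0.000000, w=2.020000:
  k1 = f(0.000000, 2.020000) = -0.747400
  k2 = f(0.150000, 1.907890) = -0.542419
  w ← 2.020000 + (0.15/2)·(-0.747400 + (-0.542419)) = 1.923264
s=0.150000, w=1.923264:
  k1 = f(0.150000, 1.923264) = -0.548108
  k2 = f(0.300000, 1.841047) = -0.354188
  w ← 1.923264 + (0.15/2)·(-0.548108 + (-0.354188)) = 1.855591
w(0.3) ≈ 1.8556

1.8556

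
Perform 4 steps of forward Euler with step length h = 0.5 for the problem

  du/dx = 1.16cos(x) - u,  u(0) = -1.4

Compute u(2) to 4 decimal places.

0.3100

Euler: u_{n+1} = u_n + h·f(x_n, u_n).
x=0.000000, u=-1.400000: f=2.560000 → u ← -1.400000 + 0.5·2.560000 = -0.120000
x=0.500000, u=-0.120000: f=1.137996 → u ← -0.120000 + 0.5·1.137996 = 0.448998
x=1.000000, u=0.448998: f=0.177753 → u ← 0.448998 + 0.5·0.177753 = 0.537874
x=1.500000, u=0.537874: f=-0.455819 → u ← 0.537874 + 0.5·(-0.455819) = 0.309965
u(2) ≈ 0.3100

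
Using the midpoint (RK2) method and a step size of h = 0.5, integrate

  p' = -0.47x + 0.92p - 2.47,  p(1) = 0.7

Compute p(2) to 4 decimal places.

Midpoint: k1 = f(x_n, p_n); k2 = f(x_n + h/2, p_n + (h/2)·k1); p_{n+1} = p_n + h·k2.
x=1.000000, p=0.700000:
  k1 = f(1.000000, 0.700000) = -2.296000
  k2 = f(1.250000, 0.126000) = -2.941580
  p ← 0.700000 + 0.5·(-2.941580) = -0.770790
x=1.500000, p=-0.770790:
  k1 = f(1.500000, -0.770790) = -3.884127
  k2 = f(1.750000, -1.741822) = -4.894976
  p ← -0.770790 + 0.5·(-4.894976) = -3.218278
p(2) ≈ -3.2183

-3.2183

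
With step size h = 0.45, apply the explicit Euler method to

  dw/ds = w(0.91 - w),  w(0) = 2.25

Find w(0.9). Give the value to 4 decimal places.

0.9000

Euler: w_{n+1} = w_n + h·f(s_n, w_n).
s=0.000000, w=2.250000: f=-3.015000 → w ← 2.250000 + 0.45·(-3.015000) = 0.893250
s=0.450000, w=0.893250: f=0.014962 → w ← 0.893250 + 0.45·0.014962 = 0.899983
w(0.9) ≈ 0.9000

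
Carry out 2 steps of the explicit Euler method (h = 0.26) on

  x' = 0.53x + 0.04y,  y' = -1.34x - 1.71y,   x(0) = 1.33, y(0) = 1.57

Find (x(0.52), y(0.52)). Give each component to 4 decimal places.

1.7446, -0.3060

Euler on (x,y): x_{n+1} = x_n + h·x', y_{n+1} = y_n + h·y'.
0.000000: (1.330000, 1.570000); f=(0.767700, -4.466900) → (1.529602, 0.408606)
0.260000: (1.529602, 0.408606); f=(0.827033, -2.748383) → (1.744631, -0.305974)
(x(0.52), y(0.52)) ≈ (1.7446, -0.3060)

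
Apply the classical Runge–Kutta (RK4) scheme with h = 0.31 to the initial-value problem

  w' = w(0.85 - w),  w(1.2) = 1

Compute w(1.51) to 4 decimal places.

0.9607

RK4: k1 = f(t_n, w_n); k2 = f(t_n + h/2, w_n + (h/2)·k1); k3 = f(t_n + h/2, w_n + (h/2)·k2); k4 = f(t_n + h, w_n + h·k3); w_{n+1} = w_n + (h/6)·(k1 + 2k2 + 2k3 + k4).
t=1.200000, w=1.000000:
  k1 = f(1.200000, 1.000000) = -0.150000
  k2 = f(1.355000, 0.976750) = -0.123803
  k3 = f(1.355000, 0.980811) = -0.128300
  k4 = f(1.510000, 0.960227) = -0.105843
  w ← 1.000000 + (0.31/6)·(k1 + 2k2 + 2k3 + k4) = 0.960731
w(1.51) ≈ 0.9607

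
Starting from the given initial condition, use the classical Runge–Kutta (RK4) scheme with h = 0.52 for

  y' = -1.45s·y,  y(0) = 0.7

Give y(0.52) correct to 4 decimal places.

0.5753

RK4: k1 = f(s_n, y_n); k2 = f(s_n + h/2, y_n + (h/2)·k1); k3 = f(s_n + h/2, y_n + (h/2)·k2); k4 = f(s_n + h, y_n + h·k3); y_{n+1} = y_n + (h/6)·(k1 + 2k2 + 2k3 + k4).
s=0.000000, y=0.700000:
  k1 = f(0.000000, 0.700000) = 0.000000
  k2 = f(0.260000, 0.700000) = -0.263900
  k3 = f(0.260000, 0.631386) = -0.238033
  k4 = f(0.520000, 0.576223) = -0.434472
  y ← 0.700000 + (0.52/6)·(k1 + 2k2 + 2k3 + k4) = 0.575344
y(0.52) ≈ 0.5753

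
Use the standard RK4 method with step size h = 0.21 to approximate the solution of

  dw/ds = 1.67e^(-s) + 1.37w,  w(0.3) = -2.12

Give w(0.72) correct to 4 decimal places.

-3.1839

RK4: k1 = f(s_n, w_n); k2 = f(s_n + h/2, w_n + (h/2)·k1); k3 = f(s_n + h/2, w_n + (h/2)·k2); k4 = f(s_n + h, w_n + h·k3); w_{n+1} = w_n + (h/6)·(k1 + 2k2 + 2k3 + k4).
s=0.300000, w=-2.120000:
  k1 = f(0.300000, -2.120000) = -1.667234
  k2 = f(0.405000, -2.295060) = -2.030380
  k3 = f(0.405000, -2.333190) = -2.082619
  k4 = f(0.510000, -2.557350) = -2.500742
  w ← -2.120000 + (0.21/6)·(k1 + 2k2 + 2k3 + k4) = -2.553789
s=0.510000, w=-2.553789:
  k1 = f(0.510000, -2.553789) = -2.495863
  k2 = f(0.615000, -2.815855) = -2.954851
  k3 = f(0.615000, -2.864048) = -3.020876
  k4 = f(0.720000, -3.188173) = -3.554921
  w ← -2.553789 + (0.21/6)·(k1 + 2k2 + 2k3 + k4) = -3.183867
w(0.72) ≈ -3.1839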